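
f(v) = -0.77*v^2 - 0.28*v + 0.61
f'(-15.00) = 22.82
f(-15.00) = -168.44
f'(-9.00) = 13.58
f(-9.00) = -59.24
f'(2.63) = -4.33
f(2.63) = -5.45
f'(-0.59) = 0.63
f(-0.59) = 0.51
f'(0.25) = -0.66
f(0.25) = 0.49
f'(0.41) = -0.91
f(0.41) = 0.37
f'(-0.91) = 1.12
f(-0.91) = 0.23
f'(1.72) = -2.93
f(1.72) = -2.15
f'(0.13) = -0.48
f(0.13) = 0.56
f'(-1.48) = 2.00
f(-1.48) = -0.66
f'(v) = -1.54*v - 0.28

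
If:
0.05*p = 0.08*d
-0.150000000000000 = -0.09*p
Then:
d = 1.04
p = 1.67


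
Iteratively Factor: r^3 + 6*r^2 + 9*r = (r)*(r^2 + 6*r + 9) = r*(r + 3)*(r + 3)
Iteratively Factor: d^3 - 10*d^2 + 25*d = (d - 5)*(d^2 - 5*d) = d*(d - 5)*(d - 5)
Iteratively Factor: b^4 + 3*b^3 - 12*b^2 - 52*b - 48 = (b + 2)*(b^3 + b^2 - 14*b - 24) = (b + 2)^2*(b^2 - b - 12) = (b + 2)^2*(b + 3)*(b - 4)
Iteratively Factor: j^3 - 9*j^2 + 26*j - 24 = (j - 3)*(j^2 - 6*j + 8) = (j - 3)*(j - 2)*(j - 4)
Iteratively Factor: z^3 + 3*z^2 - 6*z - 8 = (z + 4)*(z^2 - z - 2) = (z - 2)*(z + 4)*(z + 1)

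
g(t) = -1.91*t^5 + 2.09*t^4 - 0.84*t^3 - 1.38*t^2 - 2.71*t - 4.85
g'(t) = -9.55*t^4 + 8.36*t^3 - 2.52*t^2 - 2.76*t - 2.71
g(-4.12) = 2911.18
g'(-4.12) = -3370.41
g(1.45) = -17.25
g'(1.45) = -28.74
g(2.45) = -125.43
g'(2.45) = -245.74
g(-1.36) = 14.43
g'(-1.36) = -57.32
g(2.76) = -225.12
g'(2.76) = -407.92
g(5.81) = -10495.28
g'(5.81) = -9346.20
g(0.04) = -4.96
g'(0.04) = -2.82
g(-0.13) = -4.52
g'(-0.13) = -2.41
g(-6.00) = 17703.97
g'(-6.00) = -14259.43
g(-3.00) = 646.96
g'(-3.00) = -1016.38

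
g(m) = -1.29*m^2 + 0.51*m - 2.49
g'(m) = 0.51 - 2.58*m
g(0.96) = -3.19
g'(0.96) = -1.97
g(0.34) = -2.47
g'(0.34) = -0.37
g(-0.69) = -3.46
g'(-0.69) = 2.29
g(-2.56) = -12.25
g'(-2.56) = 7.11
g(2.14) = -7.31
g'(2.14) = -5.01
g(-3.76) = -22.65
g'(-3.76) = 10.21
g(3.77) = -18.90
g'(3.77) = -9.22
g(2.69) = -10.45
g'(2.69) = -6.43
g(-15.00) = -300.39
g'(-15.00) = 39.21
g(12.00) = -182.13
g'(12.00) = -30.45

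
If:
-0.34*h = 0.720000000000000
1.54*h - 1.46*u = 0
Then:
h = -2.12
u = -2.23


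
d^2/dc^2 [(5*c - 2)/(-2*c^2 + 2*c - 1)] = 4*(-2*(2*c - 1)^2*(5*c - 2) + (15*c - 7)*(2*c^2 - 2*c + 1))/(2*c^2 - 2*c + 1)^3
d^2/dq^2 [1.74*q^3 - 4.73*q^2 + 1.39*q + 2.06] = 10.44*q - 9.46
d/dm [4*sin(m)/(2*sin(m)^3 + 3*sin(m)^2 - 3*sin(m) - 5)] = -4*(4*sin(m)^3 + 3*sin(m)^2 + 5)*cos(m)/(2*sin(m)^3 + 3*sin(m)^2 - 3*sin(m) - 5)^2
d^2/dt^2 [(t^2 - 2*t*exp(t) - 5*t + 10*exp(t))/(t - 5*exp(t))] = 3*(t^3 + 5*t^2*exp(t) - 5*t^2 - 45*t*exp(t) + 10*t + 60*exp(t) - 10)*exp(t)/(t^3 - 15*t^2*exp(t) + 75*t*exp(2*t) - 125*exp(3*t))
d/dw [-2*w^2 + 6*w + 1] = 6 - 4*w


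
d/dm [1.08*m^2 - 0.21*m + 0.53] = 2.16*m - 0.21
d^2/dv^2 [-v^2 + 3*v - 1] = -2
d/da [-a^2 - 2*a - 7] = -2*a - 2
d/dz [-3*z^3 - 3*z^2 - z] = -9*z^2 - 6*z - 1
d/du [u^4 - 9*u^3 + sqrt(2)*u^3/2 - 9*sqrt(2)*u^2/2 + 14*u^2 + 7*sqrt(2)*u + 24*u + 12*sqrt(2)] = 4*u^3 - 27*u^2 + 3*sqrt(2)*u^2/2 - 9*sqrt(2)*u + 28*u + 7*sqrt(2) + 24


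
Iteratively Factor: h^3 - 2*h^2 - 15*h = (h - 5)*(h^2 + 3*h) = (h - 5)*(h + 3)*(h)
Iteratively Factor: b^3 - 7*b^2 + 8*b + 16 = (b - 4)*(b^2 - 3*b - 4) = (b - 4)^2*(b + 1)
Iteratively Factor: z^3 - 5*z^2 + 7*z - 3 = (z - 1)*(z^2 - 4*z + 3) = (z - 3)*(z - 1)*(z - 1)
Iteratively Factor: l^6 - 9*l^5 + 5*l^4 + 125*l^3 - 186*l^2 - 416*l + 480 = (l - 4)*(l^5 - 5*l^4 - 15*l^3 + 65*l^2 + 74*l - 120) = (l - 4)*(l - 1)*(l^4 - 4*l^3 - 19*l^2 + 46*l + 120) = (l - 4)^2*(l - 1)*(l^3 - 19*l - 30) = (l - 4)^2*(l - 1)*(l + 2)*(l^2 - 2*l - 15) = (l - 4)^2*(l - 1)*(l + 2)*(l + 3)*(l - 5)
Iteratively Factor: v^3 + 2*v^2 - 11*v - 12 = (v - 3)*(v^2 + 5*v + 4) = (v - 3)*(v + 1)*(v + 4)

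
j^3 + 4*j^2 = j^2*(j + 4)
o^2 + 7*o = o*(o + 7)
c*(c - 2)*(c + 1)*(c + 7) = c^4 + 6*c^3 - 9*c^2 - 14*c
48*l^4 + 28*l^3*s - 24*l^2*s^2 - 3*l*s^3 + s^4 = (-6*l + s)*(-2*l + s)*(l + s)*(4*l + s)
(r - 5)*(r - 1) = r^2 - 6*r + 5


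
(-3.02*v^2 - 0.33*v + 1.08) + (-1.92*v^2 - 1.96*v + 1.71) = -4.94*v^2 - 2.29*v + 2.79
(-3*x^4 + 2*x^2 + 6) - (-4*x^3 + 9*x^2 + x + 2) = -3*x^4 + 4*x^3 - 7*x^2 - x + 4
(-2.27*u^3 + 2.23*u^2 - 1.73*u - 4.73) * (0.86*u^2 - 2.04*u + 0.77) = -1.9522*u^5 + 6.5486*u^4 - 7.7849*u^3 + 1.1785*u^2 + 8.3171*u - 3.6421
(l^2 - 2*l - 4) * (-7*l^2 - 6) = -7*l^4 + 14*l^3 + 22*l^2 + 12*l + 24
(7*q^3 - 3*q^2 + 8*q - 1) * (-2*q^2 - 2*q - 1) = -14*q^5 - 8*q^4 - 17*q^3 - 11*q^2 - 6*q + 1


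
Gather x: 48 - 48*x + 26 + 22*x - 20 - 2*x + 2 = 56 - 28*x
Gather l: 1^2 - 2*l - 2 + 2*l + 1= 0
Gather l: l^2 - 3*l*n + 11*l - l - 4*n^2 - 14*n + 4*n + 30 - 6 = l^2 + l*(10 - 3*n) - 4*n^2 - 10*n + 24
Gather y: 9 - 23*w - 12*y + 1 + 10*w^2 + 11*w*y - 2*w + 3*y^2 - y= 10*w^2 - 25*w + 3*y^2 + y*(11*w - 13) + 10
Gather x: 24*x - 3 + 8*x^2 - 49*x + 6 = 8*x^2 - 25*x + 3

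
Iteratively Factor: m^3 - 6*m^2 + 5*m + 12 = (m + 1)*(m^2 - 7*m + 12) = (m - 4)*(m + 1)*(m - 3)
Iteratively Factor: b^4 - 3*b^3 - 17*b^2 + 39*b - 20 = (b - 5)*(b^3 + 2*b^2 - 7*b + 4) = (b - 5)*(b - 1)*(b^2 + 3*b - 4) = (b - 5)*(b - 1)*(b + 4)*(b - 1)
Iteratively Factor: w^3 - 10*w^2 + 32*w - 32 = (w - 4)*(w^2 - 6*w + 8) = (w - 4)*(w - 2)*(w - 4)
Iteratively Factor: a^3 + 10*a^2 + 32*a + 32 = (a + 4)*(a^2 + 6*a + 8) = (a + 4)^2*(a + 2)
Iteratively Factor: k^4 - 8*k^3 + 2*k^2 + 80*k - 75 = (k - 5)*(k^3 - 3*k^2 - 13*k + 15) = (k - 5)*(k + 3)*(k^2 - 6*k + 5) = (k - 5)*(k - 1)*(k + 3)*(k - 5)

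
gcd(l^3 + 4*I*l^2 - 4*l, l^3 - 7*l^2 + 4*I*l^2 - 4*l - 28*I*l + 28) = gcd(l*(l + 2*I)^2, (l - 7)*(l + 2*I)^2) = l^2 + 4*I*l - 4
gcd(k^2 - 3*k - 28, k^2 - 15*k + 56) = k - 7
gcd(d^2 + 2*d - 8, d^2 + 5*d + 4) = d + 4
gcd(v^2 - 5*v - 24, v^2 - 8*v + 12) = 1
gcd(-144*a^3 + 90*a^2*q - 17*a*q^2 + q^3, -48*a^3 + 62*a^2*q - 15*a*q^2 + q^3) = 48*a^2 - 14*a*q + q^2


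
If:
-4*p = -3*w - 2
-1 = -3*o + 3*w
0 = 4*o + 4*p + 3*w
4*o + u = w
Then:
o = 0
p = 1/4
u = -1/3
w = -1/3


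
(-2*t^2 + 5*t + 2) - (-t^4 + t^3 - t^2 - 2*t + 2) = t^4 - t^3 - t^2 + 7*t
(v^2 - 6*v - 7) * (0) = 0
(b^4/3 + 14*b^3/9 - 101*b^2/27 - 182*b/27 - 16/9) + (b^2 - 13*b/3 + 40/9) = b^4/3 + 14*b^3/9 - 74*b^2/27 - 299*b/27 + 8/3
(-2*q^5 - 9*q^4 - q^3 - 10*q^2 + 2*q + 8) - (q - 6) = -2*q^5 - 9*q^4 - q^3 - 10*q^2 + q + 14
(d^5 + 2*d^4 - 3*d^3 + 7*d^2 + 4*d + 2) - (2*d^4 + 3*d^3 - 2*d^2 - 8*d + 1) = d^5 - 6*d^3 + 9*d^2 + 12*d + 1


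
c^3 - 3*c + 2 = (c - 1)^2*(c + 2)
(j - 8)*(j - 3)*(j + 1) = j^3 - 10*j^2 + 13*j + 24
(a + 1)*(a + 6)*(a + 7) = a^3 + 14*a^2 + 55*a + 42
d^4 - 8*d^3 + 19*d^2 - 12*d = d*(d - 4)*(d - 3)*(d - 1)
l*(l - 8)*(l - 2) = l^3 - 10*l^2 + 16*l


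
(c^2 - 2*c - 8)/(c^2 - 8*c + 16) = (c + 2)/(c - 4)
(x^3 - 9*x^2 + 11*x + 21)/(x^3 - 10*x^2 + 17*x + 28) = (x - 3)/(x - 4)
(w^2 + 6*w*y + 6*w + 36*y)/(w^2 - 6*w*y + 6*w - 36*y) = (-w - 6*y)/(-w + 6*y)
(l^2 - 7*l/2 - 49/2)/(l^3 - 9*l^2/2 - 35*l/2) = (2*l + 7)/(l*(2*l + 5))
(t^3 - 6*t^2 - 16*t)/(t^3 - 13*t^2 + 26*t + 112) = t/(t - 7)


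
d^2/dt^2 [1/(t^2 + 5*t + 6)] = 2*(-t^2 - 5*t + (2*t + 5)^2 - 6)/(t^2 + 5*t + 6)^3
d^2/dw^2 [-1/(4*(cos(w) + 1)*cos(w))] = ((1 - cos(2*w))^2 - 15*cos(w)/4 + 3*cos(2*w)/2 + 3*cos(3*w)/4 - 9/2)/(4*(cos(w) + 1)^3*cos(w)^3)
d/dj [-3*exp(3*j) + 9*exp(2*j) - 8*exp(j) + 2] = (-9*exp(2*j) + 18*exp(j) - 8)*exp(j)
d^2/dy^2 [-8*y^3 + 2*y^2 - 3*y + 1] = 4 - 48*y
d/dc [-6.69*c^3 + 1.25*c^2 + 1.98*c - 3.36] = -20.07*c^2 + 2.5*c + 1.98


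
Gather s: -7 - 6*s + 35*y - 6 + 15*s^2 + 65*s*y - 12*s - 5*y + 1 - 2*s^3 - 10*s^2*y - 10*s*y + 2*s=-2*s^3 + s^2*(15 - 10*y) + s*(55*y - 16) + 30*y - 12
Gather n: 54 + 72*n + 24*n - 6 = 96*n + 48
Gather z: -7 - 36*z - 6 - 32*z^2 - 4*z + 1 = -32*z^2 - 40*z - 12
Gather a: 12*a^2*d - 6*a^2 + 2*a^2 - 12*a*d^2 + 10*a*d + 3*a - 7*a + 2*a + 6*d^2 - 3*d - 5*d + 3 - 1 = a^2*(12*d - 4) + a*(-12*d^2 + 10*d - 2) + 6*d^2 - 8*d + 2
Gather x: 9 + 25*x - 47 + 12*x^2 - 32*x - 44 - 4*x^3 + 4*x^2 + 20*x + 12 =-4*x^3 + 16*x^2 + 13*x - 70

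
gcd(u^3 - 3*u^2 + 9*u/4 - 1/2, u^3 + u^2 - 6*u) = u - 2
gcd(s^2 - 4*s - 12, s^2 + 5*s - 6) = 1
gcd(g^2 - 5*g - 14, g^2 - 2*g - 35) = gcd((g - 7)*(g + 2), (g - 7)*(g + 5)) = g - 7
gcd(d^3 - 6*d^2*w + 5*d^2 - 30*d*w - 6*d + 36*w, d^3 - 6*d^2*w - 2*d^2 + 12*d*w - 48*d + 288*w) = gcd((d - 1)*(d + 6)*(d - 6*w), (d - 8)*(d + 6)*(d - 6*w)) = -d^2 + 6*d*w - 6*d + 36*w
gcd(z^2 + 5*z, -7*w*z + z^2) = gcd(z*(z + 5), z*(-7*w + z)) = z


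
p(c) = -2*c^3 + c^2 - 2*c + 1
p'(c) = -6*c^2 + 2*c - 2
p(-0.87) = 4.81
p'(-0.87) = -8.28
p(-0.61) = 3.05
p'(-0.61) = -5.45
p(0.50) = 0.00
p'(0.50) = -2.50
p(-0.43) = 2.20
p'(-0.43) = -3.97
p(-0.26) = 1.62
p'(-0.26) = -2.93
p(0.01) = 0.98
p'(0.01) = -1.98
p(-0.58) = 2.89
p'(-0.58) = -5.18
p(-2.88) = 62.83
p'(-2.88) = -57.53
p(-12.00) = 3625.00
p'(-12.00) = -890.00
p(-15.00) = 7006.00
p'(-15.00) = -1382.00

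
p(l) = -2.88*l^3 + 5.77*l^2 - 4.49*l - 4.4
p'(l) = -8.64*l^2 + 11.54*l - 4.49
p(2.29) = -19.01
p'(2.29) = -23.37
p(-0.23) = -3.03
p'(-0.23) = -7.60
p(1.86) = -11.32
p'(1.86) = -12.92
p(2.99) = -43.23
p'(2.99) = -47.23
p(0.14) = -4.92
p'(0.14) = -3.04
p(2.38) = -21.23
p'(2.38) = -25.97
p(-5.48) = 667.43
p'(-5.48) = -327.19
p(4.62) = -185.99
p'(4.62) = -135.59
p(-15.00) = 11081.20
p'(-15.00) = -2121.59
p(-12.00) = 5857.00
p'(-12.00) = -1387.13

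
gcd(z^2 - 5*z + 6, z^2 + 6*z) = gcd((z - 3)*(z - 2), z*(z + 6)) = 1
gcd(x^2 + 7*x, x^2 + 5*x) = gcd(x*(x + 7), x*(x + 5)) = x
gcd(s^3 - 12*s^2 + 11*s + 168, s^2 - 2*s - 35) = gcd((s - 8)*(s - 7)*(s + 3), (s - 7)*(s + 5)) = s - 7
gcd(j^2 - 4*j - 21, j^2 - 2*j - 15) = j + 3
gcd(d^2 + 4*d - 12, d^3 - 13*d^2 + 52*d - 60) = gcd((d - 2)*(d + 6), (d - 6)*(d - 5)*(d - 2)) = d - 2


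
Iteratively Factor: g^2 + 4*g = (g + 4)*(g)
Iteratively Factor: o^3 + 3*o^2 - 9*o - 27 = (o + 3)*(o^2 - 9) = (o - 3)*(o + 3)*(o + 3)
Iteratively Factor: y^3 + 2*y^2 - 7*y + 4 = (y - 1)*(y^2 + 3*y - 4) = (y - 1)*(y + 4)*(y - 1)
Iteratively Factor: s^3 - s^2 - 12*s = (s + 3)*(s^2 - 4*s) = (s - 4)*(s + 3)*(s)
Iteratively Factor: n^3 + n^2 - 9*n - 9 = (n + 1)*(n^2 - 9) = (n + 1)*(n + 3)*(n - 3)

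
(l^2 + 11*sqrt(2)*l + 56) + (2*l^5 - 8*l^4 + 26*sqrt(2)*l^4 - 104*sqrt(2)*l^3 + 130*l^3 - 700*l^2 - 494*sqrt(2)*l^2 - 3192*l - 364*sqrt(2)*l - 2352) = 2*l^5 - 8*l^4 + 26*sqrt(2)*l^4 - 104*sqrt(2)*l^3 + 130*l^3 - 699*l^2 - 494*sqrt(2)*l^2 - 3192*l - 353*sqrt(2)*l - 2296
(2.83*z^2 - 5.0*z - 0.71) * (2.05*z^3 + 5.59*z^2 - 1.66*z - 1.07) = 5.8015*z^5 + 5.5697*z^4 - 34.1033*z^3 + 1.303*z^2 + 6.5286*z + 0.7597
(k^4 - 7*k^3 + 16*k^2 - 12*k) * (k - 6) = k^5 - 13*k^4 + 58*k^3 - 108*k^2 + 72*k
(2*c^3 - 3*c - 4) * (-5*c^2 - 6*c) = -10*c^5 - 12*c^4 + 15*c^3 + 38*c^2 + 24*c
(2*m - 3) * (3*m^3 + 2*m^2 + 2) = 6*m^4 - 5*m^3 - 6*m^2 + 4*m - 6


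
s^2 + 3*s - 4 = (s - 1)*(s + 4)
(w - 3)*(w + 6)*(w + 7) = w^3 + 10*w^2 + 3*w - 126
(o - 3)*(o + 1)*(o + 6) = o^3 + 4*o^2 - 15*o - 18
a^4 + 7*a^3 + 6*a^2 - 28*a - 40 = (a - 2)*(a + 2)^2*(a + 5)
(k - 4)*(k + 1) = k^2 - 3*k - 4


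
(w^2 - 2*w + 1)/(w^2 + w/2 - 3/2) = 2*(w - 1)/(2*w + 3)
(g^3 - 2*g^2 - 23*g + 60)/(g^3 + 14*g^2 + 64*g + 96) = (g^3 - 2*g^2 - 23*g + 60)/(g^3 + 14*g^2 + 64*g + 96)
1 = 1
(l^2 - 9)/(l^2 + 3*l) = (l - 3)/l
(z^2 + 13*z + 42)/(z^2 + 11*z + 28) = (z + 6)/(z + 4)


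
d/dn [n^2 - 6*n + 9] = 2*n - 6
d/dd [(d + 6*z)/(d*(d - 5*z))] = (-d^2 - 12*d*z + 30*z^2)/(d^2*(d^2 - 10*d*z + 25*z^2))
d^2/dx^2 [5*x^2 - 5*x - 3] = 10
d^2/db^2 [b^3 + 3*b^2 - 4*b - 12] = 6*b + 6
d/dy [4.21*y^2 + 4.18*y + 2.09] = 8.42*y + 4.18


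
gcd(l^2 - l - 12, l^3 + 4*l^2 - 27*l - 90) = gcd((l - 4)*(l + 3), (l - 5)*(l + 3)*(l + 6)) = l + 3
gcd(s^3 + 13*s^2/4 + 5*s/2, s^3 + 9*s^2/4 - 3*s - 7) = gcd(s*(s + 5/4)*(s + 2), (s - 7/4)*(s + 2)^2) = s + 2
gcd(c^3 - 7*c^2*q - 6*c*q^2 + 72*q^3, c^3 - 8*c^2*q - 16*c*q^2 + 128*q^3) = -c + 4*q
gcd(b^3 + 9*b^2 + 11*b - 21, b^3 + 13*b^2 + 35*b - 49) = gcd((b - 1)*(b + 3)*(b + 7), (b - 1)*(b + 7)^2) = b^2 + 6*b - 7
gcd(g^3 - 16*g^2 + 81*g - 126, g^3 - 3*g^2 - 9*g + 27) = g - 3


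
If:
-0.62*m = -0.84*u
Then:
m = 1.35483870967742*u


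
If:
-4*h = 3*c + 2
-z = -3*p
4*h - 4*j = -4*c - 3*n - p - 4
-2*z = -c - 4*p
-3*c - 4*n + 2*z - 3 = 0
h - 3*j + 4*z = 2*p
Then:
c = 1/10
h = -23/40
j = -1/40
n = -3/4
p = 1/20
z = 3/20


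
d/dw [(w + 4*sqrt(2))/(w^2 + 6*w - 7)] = (w^2 + 6*w - 2*(w + 3)*(w + 4*sqrt(2)) - 7)/(w^2 + 6*w - 7)^2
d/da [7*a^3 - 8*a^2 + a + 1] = 21*a^2 - 16*a + 1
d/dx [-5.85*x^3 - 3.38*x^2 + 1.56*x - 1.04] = -17.55*x^2 - 6.76*x + 1.56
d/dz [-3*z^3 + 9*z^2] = 9*z*(2 - z)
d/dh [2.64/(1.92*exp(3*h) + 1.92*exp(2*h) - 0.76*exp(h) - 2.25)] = (-15.2064*exp(2*h) - 10.1376*exp(h) + 2.0064)*exp(h)/(1.92*exp(3*h) + 1.92*exp(2*h) - 0.76*exp(h) - 2.25)^2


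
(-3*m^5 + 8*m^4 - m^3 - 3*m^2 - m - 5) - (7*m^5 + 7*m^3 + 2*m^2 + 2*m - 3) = -10*m^5 + 8*m^4 - 8*m^3 - 5*m^2 - 3*m - 2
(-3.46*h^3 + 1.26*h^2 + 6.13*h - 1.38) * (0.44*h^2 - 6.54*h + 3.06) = -1.5224*h^5 + 23.1828*h^4 - 16.1308*h^3 - 36.8418*h^2 + 27.783*h - 4.2228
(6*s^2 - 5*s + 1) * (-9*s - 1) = -54*s^3 + 39*s^2 - 4*s - 1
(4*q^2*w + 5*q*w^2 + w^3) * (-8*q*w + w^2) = -32*q^3*w^2 - 36*q^2*w^3 - 3*q*w^4 + w^5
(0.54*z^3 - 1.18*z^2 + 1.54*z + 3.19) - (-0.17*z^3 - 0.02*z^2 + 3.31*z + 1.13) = 0.71*z^3 - 1.16*z^2 - 1.77*z + 2.06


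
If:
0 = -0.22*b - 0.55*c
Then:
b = -2.5*c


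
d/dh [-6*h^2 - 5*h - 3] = -12*h - 5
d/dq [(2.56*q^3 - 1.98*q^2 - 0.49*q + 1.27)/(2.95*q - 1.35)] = (15.104*q^3 - 16.209*q^2 + 5.346*q - 3.085)/(8.7025*q^2 - 7.965*q + 1.8225)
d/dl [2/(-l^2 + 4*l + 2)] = 4*(l - 2)/(-l^2 + 4*l + 2)^2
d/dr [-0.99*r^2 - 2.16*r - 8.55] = -1.98*r - 2.16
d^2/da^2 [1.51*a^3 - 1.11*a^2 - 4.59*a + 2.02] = 9.06*a - 2.22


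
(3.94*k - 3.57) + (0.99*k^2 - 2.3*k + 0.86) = 0.99*k^2 + 1.64*k - 2.71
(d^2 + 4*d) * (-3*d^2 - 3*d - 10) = -3*d^4 - 15*d^3 - 22*d^2 - 40*d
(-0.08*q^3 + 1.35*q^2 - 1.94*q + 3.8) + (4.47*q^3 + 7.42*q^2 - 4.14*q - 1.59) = 4.39*q^3 + 8.77*q^2 - 6.08*q + 2.21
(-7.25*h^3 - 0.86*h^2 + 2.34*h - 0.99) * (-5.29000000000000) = 38.3525*h^3 + 4.5494*h^2 - 12.3786*h + 5.2371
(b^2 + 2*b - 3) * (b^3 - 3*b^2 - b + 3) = b^5 - b^4 - 10*b^3 + 10*b^2 + 9*b - 9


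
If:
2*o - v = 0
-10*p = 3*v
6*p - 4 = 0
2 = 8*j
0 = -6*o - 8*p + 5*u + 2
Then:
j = 1/4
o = -10/9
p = 2/3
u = -2/3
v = -20/9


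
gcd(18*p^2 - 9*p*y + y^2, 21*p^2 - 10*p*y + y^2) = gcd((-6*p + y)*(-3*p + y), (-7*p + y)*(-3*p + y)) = -3*p + y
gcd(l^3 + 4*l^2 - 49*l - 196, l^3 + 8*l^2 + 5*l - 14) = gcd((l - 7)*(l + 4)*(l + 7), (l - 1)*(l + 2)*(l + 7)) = l + 7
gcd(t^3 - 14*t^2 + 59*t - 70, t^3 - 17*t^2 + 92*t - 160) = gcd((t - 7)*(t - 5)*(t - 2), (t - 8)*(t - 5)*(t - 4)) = t - 5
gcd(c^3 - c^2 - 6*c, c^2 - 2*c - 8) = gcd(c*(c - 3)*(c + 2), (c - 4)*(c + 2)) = c + 2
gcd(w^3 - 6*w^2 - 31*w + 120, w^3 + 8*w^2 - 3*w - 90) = w^2 + 2*w - 15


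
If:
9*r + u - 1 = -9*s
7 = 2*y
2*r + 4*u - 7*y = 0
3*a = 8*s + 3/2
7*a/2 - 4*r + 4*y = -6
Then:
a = -735/173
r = 1775/1384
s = -4929/2768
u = 15179/2768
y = 7/2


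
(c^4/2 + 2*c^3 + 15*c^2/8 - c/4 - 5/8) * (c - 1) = c^5/2 + 3*c^4/2 - c^3/8 - 17*c^2/8 - 3*c/8 + 5/8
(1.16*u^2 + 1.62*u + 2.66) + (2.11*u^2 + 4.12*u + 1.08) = 3.27*u^2 + 5.74*u + 3.74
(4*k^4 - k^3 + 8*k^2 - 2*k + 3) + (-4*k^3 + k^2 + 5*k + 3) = 4*k^4 - 5*k^3 + 9*k^2 + 3*k + 6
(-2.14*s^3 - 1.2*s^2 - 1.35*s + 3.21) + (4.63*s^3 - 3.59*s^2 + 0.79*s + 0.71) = 2.49*s^3 - 4.79*s^2 - 0.56*s + 3.92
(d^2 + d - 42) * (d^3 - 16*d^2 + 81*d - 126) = d^5 - 15*d^4 + 23*d^3 + 627*d^2 - 3528*d + 5292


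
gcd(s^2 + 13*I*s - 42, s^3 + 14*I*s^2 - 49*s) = s + 7*I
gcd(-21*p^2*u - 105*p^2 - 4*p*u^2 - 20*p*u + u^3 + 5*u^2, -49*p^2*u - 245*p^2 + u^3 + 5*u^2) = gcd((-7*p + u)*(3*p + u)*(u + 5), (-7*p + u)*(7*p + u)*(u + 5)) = 7*p*u + 35*p - u^2 - 5*u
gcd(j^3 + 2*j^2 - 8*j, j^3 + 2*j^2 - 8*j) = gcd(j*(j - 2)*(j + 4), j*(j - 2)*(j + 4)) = j^3 + 2*j^2 - 8*j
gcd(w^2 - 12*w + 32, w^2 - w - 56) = w - 8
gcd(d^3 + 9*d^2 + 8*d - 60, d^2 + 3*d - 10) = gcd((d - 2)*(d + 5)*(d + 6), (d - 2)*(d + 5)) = d^2 + 3*d - 10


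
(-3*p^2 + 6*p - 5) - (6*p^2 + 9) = -9*p^2 + 6*p - 14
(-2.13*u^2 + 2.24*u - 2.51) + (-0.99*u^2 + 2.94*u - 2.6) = -3.12*u^2 + 5.18*u - 5.11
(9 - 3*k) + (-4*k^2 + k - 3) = -4*k^2 - 2*k + 6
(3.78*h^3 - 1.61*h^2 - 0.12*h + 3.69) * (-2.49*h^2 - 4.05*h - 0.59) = -9.4122*h^5 - 11.3001*h^4 + 4.5891*h^3 - 7.7522*h^2 - 14.8737*h - 2.1771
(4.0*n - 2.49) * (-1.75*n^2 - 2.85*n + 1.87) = -7.0*n^3 - 7.0425*n^2 + 14.5765*n - 4.6563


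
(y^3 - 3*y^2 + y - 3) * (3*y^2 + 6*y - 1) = 3*y^5 - 3*y^4 - 16*y^3 - 19*y + 3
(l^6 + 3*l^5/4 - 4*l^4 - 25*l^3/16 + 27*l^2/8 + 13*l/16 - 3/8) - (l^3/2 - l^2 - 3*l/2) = l^6 + 3*l^5/4 - 4*l^4 - 33*l^3/16 + 35*l^2/8 + 37*l/16 - 3/8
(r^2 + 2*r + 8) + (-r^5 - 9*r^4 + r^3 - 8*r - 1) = -r^5 - 9*r^4 + r^3 + r^2 - 6*r + 7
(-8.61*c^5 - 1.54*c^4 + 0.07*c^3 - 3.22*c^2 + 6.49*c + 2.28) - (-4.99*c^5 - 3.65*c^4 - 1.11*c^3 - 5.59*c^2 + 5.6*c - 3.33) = -3.62*c^5 + 2.11*c^4 + 1.18*c^3 + 2.37*c^2 + 0.890000000000001*c + 5.61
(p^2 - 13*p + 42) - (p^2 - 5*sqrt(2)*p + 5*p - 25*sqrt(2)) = -18*p + 5*sqrt(2)*p + 25*sqrt(2) + 42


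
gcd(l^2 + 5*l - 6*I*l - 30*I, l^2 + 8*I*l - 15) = 1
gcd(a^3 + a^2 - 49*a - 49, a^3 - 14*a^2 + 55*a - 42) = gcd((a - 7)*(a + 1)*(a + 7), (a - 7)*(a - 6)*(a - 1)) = a - 7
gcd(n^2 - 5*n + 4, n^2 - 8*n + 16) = n - 4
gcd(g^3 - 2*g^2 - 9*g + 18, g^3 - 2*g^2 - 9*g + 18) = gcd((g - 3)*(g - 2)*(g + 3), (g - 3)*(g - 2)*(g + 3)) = g^3 - 2*g^2 - 9*g + 18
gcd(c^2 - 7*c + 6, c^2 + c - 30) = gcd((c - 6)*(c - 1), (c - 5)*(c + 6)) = 1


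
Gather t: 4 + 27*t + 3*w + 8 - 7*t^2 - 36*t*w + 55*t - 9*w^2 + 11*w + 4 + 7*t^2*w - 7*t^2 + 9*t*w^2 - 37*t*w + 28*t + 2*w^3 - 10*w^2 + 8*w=t^2*(7*w - 14) + t*(9*w^2 - 73*w + 110) + 2*w^3 - 19*w^2 + 22*w + 16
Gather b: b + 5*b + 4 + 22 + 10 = 6*b + 36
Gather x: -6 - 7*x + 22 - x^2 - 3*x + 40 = -x^2 - 10*x + 56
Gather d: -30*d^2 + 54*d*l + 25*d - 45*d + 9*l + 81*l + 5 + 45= -30*d^2 + d*(54*l - 20) + 90*l + 50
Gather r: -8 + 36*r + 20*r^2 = 20*r^2 + 36*r - 8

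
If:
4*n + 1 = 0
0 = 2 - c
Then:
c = 2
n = -1/4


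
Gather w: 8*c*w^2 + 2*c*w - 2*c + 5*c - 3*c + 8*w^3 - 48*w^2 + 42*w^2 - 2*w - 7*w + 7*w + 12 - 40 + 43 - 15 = 8*w^3 + w^2*(8*c - 6) + w*(2*c - 2)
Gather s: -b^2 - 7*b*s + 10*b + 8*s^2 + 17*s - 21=-b^2 + 10*b + 8*s^2 + s*(17 - 7*b) - 21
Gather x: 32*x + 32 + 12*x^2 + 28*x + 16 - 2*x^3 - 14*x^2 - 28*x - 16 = -2*x^3 - 2*x^2 + 32*x + 32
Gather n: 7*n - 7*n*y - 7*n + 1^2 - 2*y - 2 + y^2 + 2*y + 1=-7*n*y + y^2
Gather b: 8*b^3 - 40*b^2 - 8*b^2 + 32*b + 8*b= 8*b^3 - 48*b^2 + 40*b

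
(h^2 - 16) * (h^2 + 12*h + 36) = h^4 + 12*h^3 + 20*h^2 - 192*h - 576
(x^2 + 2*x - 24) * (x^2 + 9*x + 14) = x^4 + 11*x^3 + 8*x^2 - 188*x - 336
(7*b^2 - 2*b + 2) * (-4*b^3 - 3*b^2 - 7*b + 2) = -28*b^5 - 13*b^4 - 51*b^3 + 22*b^2 - 18*b + 4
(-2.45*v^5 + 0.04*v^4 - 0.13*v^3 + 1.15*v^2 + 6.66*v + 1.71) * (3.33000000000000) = -8.1585*v^5 + 0.1332*v^4 - 0.4329*v^3 + 3.8295*v^2 + 22.1778*v + 5.6943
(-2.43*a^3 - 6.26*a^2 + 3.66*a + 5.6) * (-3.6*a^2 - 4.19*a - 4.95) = 8.748*a^5 + 32.7177*a^4 + 25.0819*a^3 - 4.5084*a^2 - 41.581*a - 27.72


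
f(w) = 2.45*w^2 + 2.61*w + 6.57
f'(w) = 4.9*w + 2.61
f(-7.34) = 119.41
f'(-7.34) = -33.36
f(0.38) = 7.92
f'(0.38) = 4.47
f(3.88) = 53.58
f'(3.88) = 21.62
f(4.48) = 67.44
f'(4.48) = 24.56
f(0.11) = 6.89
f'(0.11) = 3.15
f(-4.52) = 44.83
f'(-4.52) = -19.54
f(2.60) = 29.92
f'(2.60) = 15.35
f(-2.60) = 16.35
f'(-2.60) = -10.13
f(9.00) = 228.51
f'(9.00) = 46.71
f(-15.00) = 518.67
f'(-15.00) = -70.89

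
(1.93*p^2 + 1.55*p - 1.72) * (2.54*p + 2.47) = 4.9022*p^3 + 8.7041*p^2 - 0.5403*p - 4.2484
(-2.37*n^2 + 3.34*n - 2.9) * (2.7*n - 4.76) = -6.399*n^3 + 20.2992*n^2 - 23.7284*n + 13.804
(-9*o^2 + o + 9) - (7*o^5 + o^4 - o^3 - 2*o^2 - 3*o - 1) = -7*o^5 - o^4 + o^3 - 7*o^2 + 4*o + 10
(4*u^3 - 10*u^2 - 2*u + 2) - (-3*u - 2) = 4*u^3 - 10*u^2 + u + 4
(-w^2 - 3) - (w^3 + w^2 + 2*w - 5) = -w^3 - 2*w^2 - 2*w + 2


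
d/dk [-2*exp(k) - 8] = -2*exp(k)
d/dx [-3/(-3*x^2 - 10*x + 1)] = 6*(-3*x - 5)/(3*x^2 + 10*x - 1)^2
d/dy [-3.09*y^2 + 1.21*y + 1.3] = 1.21 - 6.18*y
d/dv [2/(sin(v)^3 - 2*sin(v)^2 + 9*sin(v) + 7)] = 2*(-3*sin(v)^2 + 4*sin(v) - 9)*cos(v)/(sin(v)^3 - 2*sin(v)^2 + 9*sin(v) + 7)^2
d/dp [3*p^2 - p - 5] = 6*p - 1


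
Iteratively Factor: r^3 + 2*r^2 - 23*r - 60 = (r + 3)*(r^2 - r - 20) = (r - 5)*(r + 3)*(r + 4)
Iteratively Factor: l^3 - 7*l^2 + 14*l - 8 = (l - 2)*(l^2 - 5*l + 4) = (l - 4)*(l - 2)*(l - 1)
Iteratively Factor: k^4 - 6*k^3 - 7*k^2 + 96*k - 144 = (k - 3)*(k^3 - 3*k^2 - 16*k + 48) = (k - 4)*(k - 3)*(k^2 + k - 12) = (k - 4)*(k - 3)*(k + 4)*(k - 3)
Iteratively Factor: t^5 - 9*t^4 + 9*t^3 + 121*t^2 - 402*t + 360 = (t - 5)*(t^4 - 4*t^3 - 11*t^2 + 66*t - 72) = (t - 5)*(t + 4)*(t^3 - 8*t^2 + 21*t - 18) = (t - 5)*(t - 3)*(t + 4)*(t^2 - 5*t + 6) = (t - 5)*(t - 3)^2*(t + 4)*(t - 2)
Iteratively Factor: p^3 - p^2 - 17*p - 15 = (p + 3)*(p^2 - 4*p - 5) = (p + 1)*(p + 3)*(p - 5)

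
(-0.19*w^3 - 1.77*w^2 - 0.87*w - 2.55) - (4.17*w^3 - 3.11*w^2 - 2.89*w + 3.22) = -4.36*w^3 + 1.34*w^2 + 2.02*w - 5.77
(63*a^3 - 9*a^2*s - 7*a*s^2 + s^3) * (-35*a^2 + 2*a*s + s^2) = -2205*a^5 + 441*a^4*s + 290*a^3*s^2 - 58*a^2*s^3 - 5*a*s^4 + s^5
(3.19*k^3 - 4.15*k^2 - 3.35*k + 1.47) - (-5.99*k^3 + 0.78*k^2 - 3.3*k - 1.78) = 9.18*k^3 - 4.93*k^2 - 0.0500000000000003*k + 3.25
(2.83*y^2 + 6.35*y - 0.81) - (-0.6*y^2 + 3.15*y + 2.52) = 3.43*y^2 + 3.2*y - 3.33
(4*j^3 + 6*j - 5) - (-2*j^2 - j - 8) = 4*j^3 + 2*j^2 + 7*j + 3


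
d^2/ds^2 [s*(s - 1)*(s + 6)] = 6*s + 10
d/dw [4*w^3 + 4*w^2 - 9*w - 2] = 12*w^2 + 8*w - 9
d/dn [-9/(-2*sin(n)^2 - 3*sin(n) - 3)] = -9*(4*sin(n) + 3)*cos(n)/(3*sin(n) - cos(2*n) + 4)^2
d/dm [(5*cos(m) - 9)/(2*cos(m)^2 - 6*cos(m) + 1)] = (10*cos(m)^2 - 36*cos(m) + 49)*sin(m)/(6*cos(m) - cos(2*m) - 2)^2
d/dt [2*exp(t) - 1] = 2*exp(t)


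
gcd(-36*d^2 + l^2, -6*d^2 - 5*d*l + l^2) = 6*d - l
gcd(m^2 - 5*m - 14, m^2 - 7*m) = m - 7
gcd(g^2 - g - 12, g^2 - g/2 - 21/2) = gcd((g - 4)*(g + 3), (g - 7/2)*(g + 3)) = g + 3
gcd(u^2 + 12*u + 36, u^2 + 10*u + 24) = u + 6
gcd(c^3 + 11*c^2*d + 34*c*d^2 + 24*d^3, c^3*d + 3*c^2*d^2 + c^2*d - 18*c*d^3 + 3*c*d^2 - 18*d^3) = c + 6*d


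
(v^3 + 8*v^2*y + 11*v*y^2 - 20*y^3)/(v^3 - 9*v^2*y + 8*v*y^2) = (-v^2 - 9*v*y - 20*y^2)/(v*(-v + 8*y))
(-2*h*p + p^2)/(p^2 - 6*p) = (-2*h + p)/(p - 6)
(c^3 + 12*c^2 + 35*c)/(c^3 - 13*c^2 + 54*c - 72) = c*(c^2 + 12*c + 35)/(c^3 - 13*c^2 + 54*c - 72)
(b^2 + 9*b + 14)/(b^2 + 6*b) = (b^2 + 9*b + 14)/(b*(b + 6))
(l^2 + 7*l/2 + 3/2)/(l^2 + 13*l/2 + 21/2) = (2*l + 1)/(2*l + 7)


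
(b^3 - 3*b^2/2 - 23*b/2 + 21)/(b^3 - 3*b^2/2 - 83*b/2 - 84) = (b^2 - 5*b + 6)/(b^2 - 5*b - 24)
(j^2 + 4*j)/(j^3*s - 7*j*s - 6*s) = j*(j + 4)/(s*(j^3 - 7*j - 6))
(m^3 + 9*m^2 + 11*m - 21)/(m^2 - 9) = (m^2 + 6*m - 7)/(m - 3)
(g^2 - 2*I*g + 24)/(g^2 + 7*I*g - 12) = (g - 6*I)/(g + 3*I)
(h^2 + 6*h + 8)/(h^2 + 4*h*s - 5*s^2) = (h^2 + 6*h + 8)/(h^2 + 4*h*s - 5*s^2)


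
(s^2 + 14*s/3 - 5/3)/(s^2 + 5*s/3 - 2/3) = (s + 5)/(s + 2)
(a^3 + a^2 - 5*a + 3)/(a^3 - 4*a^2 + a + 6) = (a^3 + a^2 - 5*a + 3)/(a^3 - 4*a^2 + a + 6)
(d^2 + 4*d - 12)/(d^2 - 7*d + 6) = (d^2 + 4*d - 12)/(d^2 - 7*d + 6)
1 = 1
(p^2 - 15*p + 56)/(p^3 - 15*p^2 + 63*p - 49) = (p - 8)/(p^2 - 8*p + 7)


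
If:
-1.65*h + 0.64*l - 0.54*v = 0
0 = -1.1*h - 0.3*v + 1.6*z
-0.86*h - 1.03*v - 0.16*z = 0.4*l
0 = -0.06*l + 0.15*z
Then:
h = 0.00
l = 0.00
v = 0.00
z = 0.00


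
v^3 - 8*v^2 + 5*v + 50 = (v - 5)^2*(v + 2)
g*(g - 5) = g^2 - 5*g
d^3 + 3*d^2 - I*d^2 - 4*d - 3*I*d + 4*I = (d - 1)*(d + 4)*(d - I)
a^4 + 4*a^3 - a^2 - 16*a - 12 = (a - 2)*(a + 1)*(a + 2)*(a + 3)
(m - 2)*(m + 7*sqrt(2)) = m^2 - 2*m + 7*sqrt(2)*m - 14*sqrt(2)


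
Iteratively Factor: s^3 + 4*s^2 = (s)*(s^2 + 4*s) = s^2*(s + 4)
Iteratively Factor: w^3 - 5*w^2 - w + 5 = (w + 1)*(w^2 - 6*w + 5) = (w - 5)*(w + 1)*(w - 1)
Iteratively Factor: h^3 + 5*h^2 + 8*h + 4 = (h + 2)*(h^2 + 3*h + 2) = (h + 1)*(h + 2)*(h + 2)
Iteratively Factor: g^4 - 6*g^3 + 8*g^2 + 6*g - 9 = (g - 3)*(g^3 - 3*g^2 - g + 3) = (g - 3)*(g - 1)*(g^2 - 2*g - 3) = (g - 3)*(g - 1)*(g + 1)*(g - 3)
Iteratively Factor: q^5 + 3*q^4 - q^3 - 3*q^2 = (q - 1)*(q^4 + 4*q^3 + 3*q^2) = q*(q - 1)*(q^3 + 4*q^2 + 3*q) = q*(q - 1)*(q + 1)*(q^2 + 3*q) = q*(q - 1)*(q + 1)*(q + 3)*(q)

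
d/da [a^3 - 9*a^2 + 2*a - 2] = 3*a^2 - 18*a + 2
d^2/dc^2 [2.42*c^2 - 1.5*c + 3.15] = 4.84000000000000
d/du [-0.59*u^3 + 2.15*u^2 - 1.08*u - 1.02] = -1.77*u^2 + 4.3*u - 1.08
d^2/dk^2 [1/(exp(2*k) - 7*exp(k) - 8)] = ((7 - 4*exp(k))*(-exp(2*k) + 7*exp(k) + 8) - 2*(2*exp(k) - 7)^2*exp(k))*exp(k)/(-exp(2*k) + 7*exp(k) + 8)^3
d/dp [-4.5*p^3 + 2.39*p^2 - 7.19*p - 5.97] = -13.5*p^2 + 4.78*p - 7.19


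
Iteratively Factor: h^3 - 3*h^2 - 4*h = (h)*(h^2 - 3*h - 4) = h*(h - 4)*(h + 1)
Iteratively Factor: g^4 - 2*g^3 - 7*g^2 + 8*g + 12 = (g + 1)*(g^3 - 3*g^2 - 4*g + 12) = (g - 3)*(g + 1)*(g^2 - 4) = (g - 3)*(g + 1)*(g + 2)*(g - 2)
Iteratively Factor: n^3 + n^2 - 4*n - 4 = (n - 2)*(n^2 + 3*n + 2) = (n - 2)*(n + 1)*(n + 2)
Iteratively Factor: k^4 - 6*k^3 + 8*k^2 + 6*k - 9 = (k - 1)*(k^3 - 5*k^2 + 3*k + 9) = (k - 3)*(k - 1)*(k^2 - 2*k - 3) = (k - 3)^2*(k - 1)*(k + 1)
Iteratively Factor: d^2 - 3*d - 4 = (d - 4)*(d + 1)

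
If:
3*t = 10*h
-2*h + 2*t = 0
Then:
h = 0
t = 0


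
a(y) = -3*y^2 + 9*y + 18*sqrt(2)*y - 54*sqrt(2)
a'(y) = -6*y + 9 + 18*sqrt(2)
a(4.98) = 20.82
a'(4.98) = 4.58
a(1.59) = -29.17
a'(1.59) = 24.92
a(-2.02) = -158.21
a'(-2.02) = 46.58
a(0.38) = -63.71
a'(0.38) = 32.18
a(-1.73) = -144.95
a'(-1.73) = 44.84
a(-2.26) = -169.56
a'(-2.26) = 48.02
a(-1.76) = -146.30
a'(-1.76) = 45.02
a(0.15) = -71.27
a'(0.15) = 33.56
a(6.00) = 22.37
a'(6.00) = -1.54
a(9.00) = -9.26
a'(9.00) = -19.54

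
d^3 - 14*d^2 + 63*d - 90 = (d - 6)*(d - 5)*(d - 3)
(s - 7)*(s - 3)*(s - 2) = s^3 - 12*s^2 + 41*s - 42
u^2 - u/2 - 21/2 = (u - 7/2)*(u + 3)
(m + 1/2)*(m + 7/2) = m^2 + 4*m + 7/4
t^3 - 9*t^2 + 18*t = t*(t - 6)*(t - 3)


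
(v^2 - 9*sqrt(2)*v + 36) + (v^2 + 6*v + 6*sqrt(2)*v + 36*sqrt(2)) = 2*v^2 - 3*sqrt(2)*v + 6*v + 36 + 36*sqrt(2)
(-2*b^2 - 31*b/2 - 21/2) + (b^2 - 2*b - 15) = -b^2 - 35*b/2 - 51/2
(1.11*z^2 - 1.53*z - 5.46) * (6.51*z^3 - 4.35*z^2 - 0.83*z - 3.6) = 7.2261*z^5 - 14.7888*z^4 - 29.8104*z^3 + 21.0249*z^2 + 10.0398*z + 19.656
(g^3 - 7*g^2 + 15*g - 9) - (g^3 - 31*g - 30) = -7*g^2 + 46*g + 21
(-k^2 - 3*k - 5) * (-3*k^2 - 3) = 3*k^4 + 9*k^3 + 18*k^2 + 9*k + 15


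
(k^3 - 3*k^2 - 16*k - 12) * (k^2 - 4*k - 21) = k^5 - 7*k^4 - 25*k^3 + 115*k^2 + 384*k + 252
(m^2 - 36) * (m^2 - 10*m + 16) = m^4 - 10*m^3 - 20*m^2 + 360*m - 576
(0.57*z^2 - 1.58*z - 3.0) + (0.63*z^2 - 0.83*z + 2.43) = 1.2*z^2 - 2.41*z - 0.57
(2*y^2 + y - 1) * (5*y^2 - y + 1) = 10*y^4 + 3*y^3 - 4*y^2 + 2*y - 1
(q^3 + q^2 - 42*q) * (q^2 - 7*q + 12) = q^5 - 6*q^4 - 37*q^3 + 306*q^2 - 504*q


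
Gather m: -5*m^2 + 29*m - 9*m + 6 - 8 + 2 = -5*m^2 + 20*m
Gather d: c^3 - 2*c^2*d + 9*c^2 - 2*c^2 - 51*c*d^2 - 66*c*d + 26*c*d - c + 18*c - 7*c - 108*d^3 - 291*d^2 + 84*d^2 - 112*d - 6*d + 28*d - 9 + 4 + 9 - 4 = c^3 + 7*c^2 + 10*c - 108*d^3 + d^2*(-51*c - 207) + d*(-2*c^2 - 40*c - 90)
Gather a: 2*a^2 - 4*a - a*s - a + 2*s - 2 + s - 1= 2*a^2 + a*(-s - 5) + 3*s - 3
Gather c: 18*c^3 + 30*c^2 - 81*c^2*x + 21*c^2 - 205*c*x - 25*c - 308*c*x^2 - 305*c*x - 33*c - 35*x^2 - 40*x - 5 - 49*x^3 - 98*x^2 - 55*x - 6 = 18*c^3 + c^2*(51 - 81*x) + c*(-308*x^2 - 510*x - 58) - 49*x^3 - 133*x^2 - 95*x - 11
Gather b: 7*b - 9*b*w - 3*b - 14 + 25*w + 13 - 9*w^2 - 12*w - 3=b*(4 - 9*w) - 9*w^2 + 13*w - 4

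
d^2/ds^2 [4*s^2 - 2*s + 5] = 8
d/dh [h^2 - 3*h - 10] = 2*h - 3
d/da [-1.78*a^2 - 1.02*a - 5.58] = -3.56*a - 1.02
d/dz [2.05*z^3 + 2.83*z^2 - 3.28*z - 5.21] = 6.15*z^2 + 5.66*z - 3.28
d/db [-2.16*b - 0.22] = -2.16000000000000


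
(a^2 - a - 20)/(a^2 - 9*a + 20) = (a + 4)/(a - 4)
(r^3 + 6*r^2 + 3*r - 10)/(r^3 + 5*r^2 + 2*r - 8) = (r + 5)/(r + 4)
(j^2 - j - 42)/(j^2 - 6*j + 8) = (j^2 - j - 42)/(j^2 - 6*j + 8)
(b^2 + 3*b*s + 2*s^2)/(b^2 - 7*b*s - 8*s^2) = (-b - 2*s)/(-b + 8*s)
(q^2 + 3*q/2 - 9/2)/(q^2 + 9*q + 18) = (q - 3/2)/(q + 6)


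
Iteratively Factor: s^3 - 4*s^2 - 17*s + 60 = (s + 4)*(s^2 - 8*s + 15) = (s - 3)*(s + 4)*(s - 5)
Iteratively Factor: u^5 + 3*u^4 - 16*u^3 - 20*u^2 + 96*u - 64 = (u - 1)*(u^4 + 4*u^3 - 12*u^2 - 32*u + 64) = (u - 2)*(u - 1)*(u^3 + 6*u^2 - 32) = (u - 2)^2*(u - 1)*(u^2 + 8*u + 16) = (u - 2)^2*(u - 1)*(u + 4)*(u + 4)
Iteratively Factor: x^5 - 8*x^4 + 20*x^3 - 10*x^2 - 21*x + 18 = (x - 2)*(x^4 - 6*x^3 + 8*x^2 + 6*x - 9) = (x - 3)*(x - 2)*(x^3 - 3*x^2 - x + 3) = (x - 3)*(x - 2)*(x + 1)*(x^2 - 4*x + 3) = (x - 3)^2*(x - 2)*(x + 1)*(x - 1)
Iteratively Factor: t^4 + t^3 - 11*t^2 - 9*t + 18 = (t + 3)*(t^3 - 2*t^2 - 5*t + 6) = (t - 1)*(t + 3)*(t^2 - t - 6) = (t - 3)*(t - 1)*(t + 3)*(t + 2)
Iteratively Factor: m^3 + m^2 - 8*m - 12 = (m - 3)*(m^2 + 4*m + 4) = (m - 3)*(m + 2)*(m + 2)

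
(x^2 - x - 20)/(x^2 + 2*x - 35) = (x + 4)/(x + 7)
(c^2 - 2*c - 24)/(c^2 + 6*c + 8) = (c - 6)/(c + 2)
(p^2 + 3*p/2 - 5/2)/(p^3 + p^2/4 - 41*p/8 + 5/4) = 4*(p - 1)/(4*p^2 - 9*p + 2)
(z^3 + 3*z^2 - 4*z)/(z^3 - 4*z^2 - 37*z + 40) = z*(z + 4)/(z^2 - 3*z - 40)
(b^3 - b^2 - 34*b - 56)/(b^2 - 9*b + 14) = (b^2 + 6*b + 8)/(b - 2)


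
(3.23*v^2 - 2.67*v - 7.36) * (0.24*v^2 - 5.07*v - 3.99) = 0.7752*v^4 - 17.0169*v^3 - 1.1172*v^2 + 47.9685*v + 29.3664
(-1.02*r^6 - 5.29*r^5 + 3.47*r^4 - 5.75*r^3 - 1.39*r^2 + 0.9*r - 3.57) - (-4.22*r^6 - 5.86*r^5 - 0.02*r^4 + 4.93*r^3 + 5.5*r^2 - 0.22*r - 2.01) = 3.2*r^6 + 0.57*r^5 + 3.49*r^4 - 10.68*r^3 - 6.89*r^2 + 1.12*r - 1.56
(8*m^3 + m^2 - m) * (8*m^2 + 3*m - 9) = 64*m^5 + 32*m^4 - 77*m^3 - 12*m^2 + 9*m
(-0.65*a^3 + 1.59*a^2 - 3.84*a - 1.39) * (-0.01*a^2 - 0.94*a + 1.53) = 0.0065*a^5 + 0.5951*a^4 - 2.4507*a^3 + 6.0562*a^2 - 4.5686*a - 2.1267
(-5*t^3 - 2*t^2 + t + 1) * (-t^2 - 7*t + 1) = 5*t^5 + 37*t^4 + 8*t^3 - 10*t^2 - 6*t + 1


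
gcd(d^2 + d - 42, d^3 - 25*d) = 1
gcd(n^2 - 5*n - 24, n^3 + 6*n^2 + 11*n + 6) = n + 3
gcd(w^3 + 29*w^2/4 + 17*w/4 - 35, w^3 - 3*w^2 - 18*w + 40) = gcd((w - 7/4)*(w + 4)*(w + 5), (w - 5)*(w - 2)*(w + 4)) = w + 4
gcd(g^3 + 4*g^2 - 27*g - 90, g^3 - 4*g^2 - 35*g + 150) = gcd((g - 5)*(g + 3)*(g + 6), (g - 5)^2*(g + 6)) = g^2 + g - 30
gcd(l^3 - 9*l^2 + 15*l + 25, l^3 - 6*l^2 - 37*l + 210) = l - 5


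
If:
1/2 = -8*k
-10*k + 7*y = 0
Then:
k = -1/16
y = -5/56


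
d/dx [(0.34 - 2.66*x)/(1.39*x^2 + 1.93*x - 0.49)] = (3.6974*x^2 - 0.9452*x + 0.6472)/(1.9321*x^4 + 5.3654*x^3 + 2.3627*x^2 - 1.8914*x + 0.2401)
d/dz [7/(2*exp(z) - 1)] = -14*exp(z)/(2*exp(z) - 1)^2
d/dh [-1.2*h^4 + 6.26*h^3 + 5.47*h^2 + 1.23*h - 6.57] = -4.8*h^3 + 18.78*h^2 + 10.94*h + 1.23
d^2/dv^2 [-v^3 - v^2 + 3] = -6*v - 2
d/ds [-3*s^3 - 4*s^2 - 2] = s*(-9*s - 8)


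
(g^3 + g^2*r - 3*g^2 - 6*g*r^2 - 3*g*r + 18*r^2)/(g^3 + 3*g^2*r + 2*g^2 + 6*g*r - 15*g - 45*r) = (g - 2*r)/(g + 5)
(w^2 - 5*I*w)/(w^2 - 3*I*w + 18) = w*(w - 5*I)/(w^2 - 3*I*w + 18)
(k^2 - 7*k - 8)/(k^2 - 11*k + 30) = (k^2 - 7*k - 8)/(k^2 - 11*k + 30)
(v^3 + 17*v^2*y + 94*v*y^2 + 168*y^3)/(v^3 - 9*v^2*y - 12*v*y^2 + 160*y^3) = (v^2 + 13*v*y + 42*y^2)/(v^2 - 13*v*y + 40*y^2)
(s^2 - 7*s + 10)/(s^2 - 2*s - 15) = (s - 2)/(s + 3)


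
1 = 1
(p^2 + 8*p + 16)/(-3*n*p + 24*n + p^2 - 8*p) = (p^2 + 8*p + 16)/(-3*n*p + 24*n + p^2 - 8*p)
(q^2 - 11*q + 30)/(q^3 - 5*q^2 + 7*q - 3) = (q^2 - 11*q + 30)/(q^3 - 5*q^2 + 7*q - 3)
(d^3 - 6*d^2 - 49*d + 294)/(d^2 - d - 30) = (d^2 - 49)/(d + 5)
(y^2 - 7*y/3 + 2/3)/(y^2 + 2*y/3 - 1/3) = (y - 2)/(y + 1)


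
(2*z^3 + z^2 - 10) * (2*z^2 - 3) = 4*z^5 + 2*z^4 - 6*z^3 - 23*z^2 + 30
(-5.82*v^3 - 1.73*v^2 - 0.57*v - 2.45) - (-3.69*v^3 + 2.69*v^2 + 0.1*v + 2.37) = -2.13*v^3 - 4.42*v^2 - 0.67*v - 4.82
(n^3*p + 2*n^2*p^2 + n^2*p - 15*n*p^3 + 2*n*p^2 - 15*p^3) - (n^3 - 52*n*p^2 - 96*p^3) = n^3*p - n^3 + 2*n^2*p^2 + n^2*p - 15*n*p^3 + 54*n*p^2 + 81*p^3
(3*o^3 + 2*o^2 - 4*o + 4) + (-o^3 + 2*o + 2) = 2*o^3 + 2*o^2 - 2*o + 6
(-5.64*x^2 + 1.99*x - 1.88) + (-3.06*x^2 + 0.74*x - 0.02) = -8.7*x^2 + 2.73*x - 1.9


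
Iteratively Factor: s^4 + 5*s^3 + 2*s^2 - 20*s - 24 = (s + 2)*(s^3 + 3*s^2 - 4*s - 12) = (s + 2)*(s + 3)*(s^2 - 4) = (s - 2)*(s + 2)*(s + 3)*(s + 2)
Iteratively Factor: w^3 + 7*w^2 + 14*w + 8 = (w + 1)*(w^2 + 6*w + 8) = (w + 1)*(w + 4)*(w + 2)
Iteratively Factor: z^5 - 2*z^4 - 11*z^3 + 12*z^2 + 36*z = (z)*(z^4 - 2*z^3 - 11*z^2 + 12*z + 36) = z*(z + 2)*(z^3 - 4*z^2 - 3*z + 18) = z*(z - 3)*(z + 2)*(z^2 - z - 6) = z*(z - 3)^2*(z + 2)*(z + 2)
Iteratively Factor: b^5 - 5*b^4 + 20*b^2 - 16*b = (b)*(b^4 - 5*b^3 + 20*b - 16) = b*(b - 1)*(b^3 - 4*b^2 - 4*b + 16) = b*(b - 4)*(b - 1)*(b^2 - 4) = b*(b - 4)*(b - 2)*(b - 1)*(b + 2)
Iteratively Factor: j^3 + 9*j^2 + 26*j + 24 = (j + 3)*(j^2 + 6*j + 8) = (j + 2)*(j + 3)*(j + 4)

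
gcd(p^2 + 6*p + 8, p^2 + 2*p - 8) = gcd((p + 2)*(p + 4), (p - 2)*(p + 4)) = p + 4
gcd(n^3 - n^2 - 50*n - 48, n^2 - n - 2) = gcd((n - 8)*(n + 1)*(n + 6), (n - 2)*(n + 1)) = n + 1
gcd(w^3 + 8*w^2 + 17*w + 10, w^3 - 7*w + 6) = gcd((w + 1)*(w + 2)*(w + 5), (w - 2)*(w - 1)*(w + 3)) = 1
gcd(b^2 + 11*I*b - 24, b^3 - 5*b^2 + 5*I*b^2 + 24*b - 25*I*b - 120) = b + 8*I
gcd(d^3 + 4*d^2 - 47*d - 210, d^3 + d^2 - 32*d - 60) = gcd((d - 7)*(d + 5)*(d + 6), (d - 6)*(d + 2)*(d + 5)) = d + 5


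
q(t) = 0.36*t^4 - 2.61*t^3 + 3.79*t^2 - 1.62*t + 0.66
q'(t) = 1.44*t^3 - 7.83*t^2 + 7.58*t - 1.62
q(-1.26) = 14.85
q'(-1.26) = -26.48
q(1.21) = 0.40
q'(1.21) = -1.36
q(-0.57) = 3.34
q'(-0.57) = -8.75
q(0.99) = 0.58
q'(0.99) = -0.39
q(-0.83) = 6.28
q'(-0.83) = -14.13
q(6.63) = 91.47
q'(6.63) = 124.12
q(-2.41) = 75.25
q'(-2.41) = -85.52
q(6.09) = 37.04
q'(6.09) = 79.39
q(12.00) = 3481.86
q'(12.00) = 1450.14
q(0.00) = 0.66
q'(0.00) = -1.62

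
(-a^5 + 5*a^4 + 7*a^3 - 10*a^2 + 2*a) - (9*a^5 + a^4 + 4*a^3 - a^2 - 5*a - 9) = -10*a^5 + 4*a^4 + 3*a^3 - 9*a^2 + 7*a + 9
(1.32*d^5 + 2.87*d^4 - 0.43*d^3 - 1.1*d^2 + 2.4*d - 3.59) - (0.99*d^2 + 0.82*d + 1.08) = 1.32*d^5 + 2.87*d^4 - 0.43*d^3 - 2.09*d^2 + 1.58*d - 4.67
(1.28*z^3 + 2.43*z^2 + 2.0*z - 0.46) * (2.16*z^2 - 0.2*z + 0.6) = 2.7648*z^5 + 4.9928*z^4 + 4.602*z^3 + 0.0643999999999998*z^2 + 1.292*z - 0.276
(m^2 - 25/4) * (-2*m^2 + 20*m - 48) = -2*m^4 + 20*m^3 - 71*m^2/2 - 125*m + 300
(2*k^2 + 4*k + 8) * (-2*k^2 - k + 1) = -4*k^4 - 10*k^3 - 18*k^2 - 4*k + 8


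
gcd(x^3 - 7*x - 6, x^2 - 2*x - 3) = x^2 - 2*x - 3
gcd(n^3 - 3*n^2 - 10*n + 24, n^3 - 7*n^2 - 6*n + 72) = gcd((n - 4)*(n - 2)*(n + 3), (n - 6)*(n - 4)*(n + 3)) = n^2 - n - 12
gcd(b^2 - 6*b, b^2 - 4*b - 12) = b - 6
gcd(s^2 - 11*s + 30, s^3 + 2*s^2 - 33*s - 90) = s - 6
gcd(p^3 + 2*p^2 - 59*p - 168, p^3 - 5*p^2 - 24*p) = p^2 - 5*p - 24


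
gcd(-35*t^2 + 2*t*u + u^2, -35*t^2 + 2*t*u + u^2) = 35*t^2 - 2*t*u - u^2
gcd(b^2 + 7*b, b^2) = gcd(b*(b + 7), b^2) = b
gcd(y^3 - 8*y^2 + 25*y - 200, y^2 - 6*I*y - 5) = y - 5*I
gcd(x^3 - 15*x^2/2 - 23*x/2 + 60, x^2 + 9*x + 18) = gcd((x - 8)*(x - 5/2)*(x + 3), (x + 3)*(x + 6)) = x + 3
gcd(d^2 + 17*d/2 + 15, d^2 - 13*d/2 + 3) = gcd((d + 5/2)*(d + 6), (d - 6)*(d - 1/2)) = 1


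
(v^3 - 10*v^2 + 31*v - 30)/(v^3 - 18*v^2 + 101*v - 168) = (v^2 - 7*v + 10)/(v^2 - 15*v + 56)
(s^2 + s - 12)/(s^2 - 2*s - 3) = (s + 4)/(s + 1)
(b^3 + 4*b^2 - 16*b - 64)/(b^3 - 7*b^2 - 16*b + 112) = (b + 4)/(b - 7)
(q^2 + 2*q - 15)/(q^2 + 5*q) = (q - 3)/q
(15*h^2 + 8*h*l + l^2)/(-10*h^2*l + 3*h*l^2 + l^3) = (-3*h - l)/(l*(2*h - l))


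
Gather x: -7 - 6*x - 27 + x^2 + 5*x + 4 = x^2 - x - 30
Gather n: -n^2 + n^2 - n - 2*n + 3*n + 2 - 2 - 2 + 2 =0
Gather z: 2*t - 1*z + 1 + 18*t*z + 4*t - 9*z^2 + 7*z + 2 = 6*t - 9*z^2 + z*(18*t + 6) + 3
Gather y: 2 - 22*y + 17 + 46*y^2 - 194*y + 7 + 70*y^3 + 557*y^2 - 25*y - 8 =70*y^3 + 603*y^2 - 241*y + 18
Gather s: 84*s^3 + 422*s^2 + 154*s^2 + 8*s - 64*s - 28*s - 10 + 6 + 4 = 84*s^3 + 576*s^2 - 84*s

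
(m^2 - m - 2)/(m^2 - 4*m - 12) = (-m^2 + m + 2)/(-m^2 + 4*m + 12)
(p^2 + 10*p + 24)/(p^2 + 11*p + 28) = (p + 6)/(p + 7)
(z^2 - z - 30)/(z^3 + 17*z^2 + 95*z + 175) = (z - 6)/(z^2 + 12*z + 35)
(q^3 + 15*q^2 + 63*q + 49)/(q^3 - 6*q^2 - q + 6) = (q^2 + 14*q + 49)/(q^2 - 7*q + 6)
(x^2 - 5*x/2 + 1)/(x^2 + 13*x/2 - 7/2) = (x - 2)/(x + 7)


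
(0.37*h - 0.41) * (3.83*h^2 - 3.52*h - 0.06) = 1.4171*h^3 - 2.8727*h^2 + 1.421*h + 0.0246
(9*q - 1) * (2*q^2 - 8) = 18*q^3 - 2*q^2 - 72*q + 8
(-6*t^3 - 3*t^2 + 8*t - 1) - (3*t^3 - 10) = -9*t^3 - 3*t^2 + 8*t + 9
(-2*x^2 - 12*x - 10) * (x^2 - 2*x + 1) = -2*x^4 - 8*x^3 + 12*x^2 + 8*x - 10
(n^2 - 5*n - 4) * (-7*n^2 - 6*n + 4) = -7*n^4 + 29*n^3 + 62*n^2 + 4*n - 16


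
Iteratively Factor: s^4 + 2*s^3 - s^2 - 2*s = (s)*(s^3 + 2*s^2 - s - 2) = s*(s - 1)*(s^2 + 3*s + 2) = s*(s - 1)*(s + 1)*(s + 2)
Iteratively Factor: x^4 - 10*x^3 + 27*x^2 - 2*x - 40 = (x - 2)*(x^3 - 8*x^2 + 11*x + 20) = (x - 4)*(x - 2)*(x^2 - 4*x - 5) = (x - 5)*(x - 4)*(x - 2)*(x + 1)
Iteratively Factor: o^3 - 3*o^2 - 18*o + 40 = (o - 5)*(o^2 + 2*o - 8) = (o - 5)*(o - 2)*(o + 4)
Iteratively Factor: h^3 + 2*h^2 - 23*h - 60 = (h + 4)*(h^2 - 2*h - 15) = (h + 3)*(h + 4)*(h - 5)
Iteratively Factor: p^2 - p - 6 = (p - 3)*(p + 2)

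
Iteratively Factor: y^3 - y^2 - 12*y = (y - 4)*(y^2 + 3*y) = (y - 4)*(y + 3)*(y)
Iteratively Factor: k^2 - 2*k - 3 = (k - 3)*(k + 1)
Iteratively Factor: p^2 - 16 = (p + 4)*(p - 4)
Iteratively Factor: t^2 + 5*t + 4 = (t + 4)*(t + 1)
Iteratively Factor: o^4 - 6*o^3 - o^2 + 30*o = (o - 5)*(o^3 - o^2 - 6*o) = o*(o - 5)*(o^2 - o - 6) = o*(o - 5)*(o + 2)*(o - 3)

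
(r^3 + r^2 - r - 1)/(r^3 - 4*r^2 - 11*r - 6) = (r - 1)/(r - 6)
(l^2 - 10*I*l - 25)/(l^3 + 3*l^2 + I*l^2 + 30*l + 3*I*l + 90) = (l - 5*I)/(l^2 + l*(3 + 6*I) + 18*I)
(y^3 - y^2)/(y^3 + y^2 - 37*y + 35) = y^2/(y^2 + 2*y - 35)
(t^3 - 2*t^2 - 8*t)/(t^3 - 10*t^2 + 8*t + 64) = t/(t - 8)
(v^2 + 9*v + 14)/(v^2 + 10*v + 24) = (v^2 + 9*v + 14)/(v^2 + 10*v + 24)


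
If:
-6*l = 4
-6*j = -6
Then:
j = 1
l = -2/3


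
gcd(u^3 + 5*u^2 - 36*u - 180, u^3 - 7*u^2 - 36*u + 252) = u^2 - 36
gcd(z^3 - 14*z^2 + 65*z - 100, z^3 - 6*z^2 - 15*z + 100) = z^2 - 10*z + 25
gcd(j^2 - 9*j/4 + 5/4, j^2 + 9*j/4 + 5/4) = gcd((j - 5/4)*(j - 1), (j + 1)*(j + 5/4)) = 1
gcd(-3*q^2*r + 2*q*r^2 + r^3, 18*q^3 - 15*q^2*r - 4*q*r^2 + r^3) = 3*q^2 - 2*q*r - r^2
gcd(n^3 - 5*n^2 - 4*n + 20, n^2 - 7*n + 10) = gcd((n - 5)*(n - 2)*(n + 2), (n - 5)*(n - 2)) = n^2 - 7*n + 10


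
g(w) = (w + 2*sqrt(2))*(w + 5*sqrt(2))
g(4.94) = 93.31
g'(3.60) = 17.10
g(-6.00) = -3.40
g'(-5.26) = -0.62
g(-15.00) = 96.51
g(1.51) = 37.23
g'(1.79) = 13.48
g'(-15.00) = -20.10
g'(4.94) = 19.78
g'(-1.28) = 7.34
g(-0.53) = 15.03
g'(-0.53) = 8.84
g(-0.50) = 15.30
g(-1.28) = 8.97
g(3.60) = 68.60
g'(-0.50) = 8.90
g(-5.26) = -4.40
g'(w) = 2*w + 7*sqrt(2)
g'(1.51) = 12.92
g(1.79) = 40.92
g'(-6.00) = -2.10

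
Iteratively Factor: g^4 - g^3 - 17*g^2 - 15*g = (g + 1)*(g^3 - 2*g^2 - 15*g) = (g + 1)*(g + 3)*(g^2 - 5*g) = (g - 5)*(g + 1)*(g + 3)*(g)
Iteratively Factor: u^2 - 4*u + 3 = (u - 3)*(u - 1)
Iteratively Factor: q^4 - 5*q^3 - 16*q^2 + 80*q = (q + 4)*(q^3 - 9*q^2 + 20*q) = (q - 5)*(q + 4)*(q^2 - 4*q) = q*(q - 5)*(q + 4)*(q - 4)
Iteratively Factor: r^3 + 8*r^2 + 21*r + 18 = (r + 3)*(r^2 + 5*r + 6) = (r + 2)*(r + 3)*(r + 3)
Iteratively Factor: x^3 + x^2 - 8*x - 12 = (x + 2)*(x^2 - x - 6) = (x + 2)^2*(x - 3)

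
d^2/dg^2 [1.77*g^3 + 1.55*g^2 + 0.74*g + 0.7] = 10.62*g + 3.1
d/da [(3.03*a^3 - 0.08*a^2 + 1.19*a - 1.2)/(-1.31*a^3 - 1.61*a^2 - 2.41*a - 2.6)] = (-4.9831*a^4 - 11.4868*a^3 - 26.2413*a^2 - 3.448*a - 5.986)/(1.7161*a^6 + 4.2182*a^5 + 8.9063*a^4 + 14.5722*a^3 + 14.1801*a^2 + 12.532*a + 6.76)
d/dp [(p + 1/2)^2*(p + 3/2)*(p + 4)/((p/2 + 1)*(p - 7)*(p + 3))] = (4*p^6 - 16*p^5 - 447*p^4 - 2239*p^3 - 4598*p^2 - 3924*p - 1065)/(2*(p^6 - 4*p^5 - 54*p^4 + 32*p^3 + 1009*p^2 + 2436*p + 1764))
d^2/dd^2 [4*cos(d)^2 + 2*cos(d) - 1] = -2*cos(d) - 8*cos(2*d)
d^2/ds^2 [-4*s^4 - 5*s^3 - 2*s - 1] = 6*s*(-8*s - 5)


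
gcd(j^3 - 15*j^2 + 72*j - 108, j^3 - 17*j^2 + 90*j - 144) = j^2 - 9*j + 18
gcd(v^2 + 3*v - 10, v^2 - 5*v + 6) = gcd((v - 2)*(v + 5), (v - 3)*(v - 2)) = v - 2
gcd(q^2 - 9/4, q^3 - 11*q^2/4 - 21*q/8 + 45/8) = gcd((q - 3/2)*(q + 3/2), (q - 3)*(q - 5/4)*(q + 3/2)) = q + 3/2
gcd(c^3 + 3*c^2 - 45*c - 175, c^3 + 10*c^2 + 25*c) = c^2 + 10*c + 25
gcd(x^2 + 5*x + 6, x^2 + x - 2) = x + 2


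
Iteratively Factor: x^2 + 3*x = (x)*(x + 3)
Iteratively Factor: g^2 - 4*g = (g)*(g - 4)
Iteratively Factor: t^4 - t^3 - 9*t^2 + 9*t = (t + 3)*(t^3 - 4*t^2 + 3*t) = (t - 3)*(t + 3)*(t^2 - t) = (t - 3)*(t - 1)*(t + 3)*(t)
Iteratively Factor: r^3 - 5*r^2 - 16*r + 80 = (r - 5)*(r^2 - 16) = (r - 5)*(r + 4)*(r - 4)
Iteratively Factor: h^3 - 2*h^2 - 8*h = (h + 2)*(h^2 - 4*h) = (h - 4)*(h + 2)*(h)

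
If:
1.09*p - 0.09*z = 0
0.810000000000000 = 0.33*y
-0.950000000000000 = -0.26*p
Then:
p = 3.65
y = 2.45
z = 44.25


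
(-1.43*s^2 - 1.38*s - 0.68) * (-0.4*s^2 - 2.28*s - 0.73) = 0.572*s^4 + 3.8124*s^3 + 4.4623*s^2 + 2.5578*s + 0.4964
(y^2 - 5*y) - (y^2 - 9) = 9 - 5*y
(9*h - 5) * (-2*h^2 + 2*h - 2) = -18*h^3 + 28*h^2 - 28*h + 10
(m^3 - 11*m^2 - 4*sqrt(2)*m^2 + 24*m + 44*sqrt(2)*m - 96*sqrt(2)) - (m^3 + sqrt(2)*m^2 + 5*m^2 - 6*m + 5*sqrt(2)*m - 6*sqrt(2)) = -16*m^2 - 5*sqrt(2)*m^2 + 30*m + 39*sqrt(2)*m - 90*sqrt(2)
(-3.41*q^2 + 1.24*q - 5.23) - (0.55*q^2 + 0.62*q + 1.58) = -3.96*q^2 + 0.62*q - 6.81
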